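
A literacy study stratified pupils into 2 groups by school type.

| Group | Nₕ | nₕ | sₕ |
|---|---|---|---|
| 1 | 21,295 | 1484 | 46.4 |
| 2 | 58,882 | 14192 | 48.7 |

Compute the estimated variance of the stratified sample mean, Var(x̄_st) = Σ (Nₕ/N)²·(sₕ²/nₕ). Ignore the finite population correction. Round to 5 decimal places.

N = 80177. Term for each stratum: Wₕ²sₕ²/nₕ.
Var(x̄_st) = 0.10234291 + 0.09013217 = 0.19247507 → 0.19248.

0.19248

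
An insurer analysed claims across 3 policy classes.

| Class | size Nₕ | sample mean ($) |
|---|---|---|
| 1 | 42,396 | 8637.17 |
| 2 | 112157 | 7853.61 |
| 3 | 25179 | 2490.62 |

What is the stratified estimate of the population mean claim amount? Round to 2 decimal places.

7287.13

N = 42396 + 112157 + 25179 = 179732.
Overall mean = Σ (Nₕ/N)·x̄ₕ — weight by population share, not a simple average.
Σ Nₕx̄ₕ = 42396·8637.17 + 112157·7853.61 + 25179·2490.62 = 366181459.32 + 880837336.77 + 62711320.98 = 1309730117.07.
Divide by N: 1309730117.07 / 179732 = 7287.1282... → 7287.13.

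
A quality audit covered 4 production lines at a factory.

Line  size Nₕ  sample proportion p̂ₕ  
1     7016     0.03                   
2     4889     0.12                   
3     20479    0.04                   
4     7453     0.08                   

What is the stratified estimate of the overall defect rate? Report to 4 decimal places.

N = 7016 + 4889 + 20479 + 7453 = 39837.
Overall proportion = Σ (Nₕ/N)·p̂ₕ.
Σ Nₕp̂ₕ = 210.48 + 586.68 + 819.16 + 596.24 = 2212.56.
2212.56 / 39837 = 0.055540... → 0.0555.

0.0555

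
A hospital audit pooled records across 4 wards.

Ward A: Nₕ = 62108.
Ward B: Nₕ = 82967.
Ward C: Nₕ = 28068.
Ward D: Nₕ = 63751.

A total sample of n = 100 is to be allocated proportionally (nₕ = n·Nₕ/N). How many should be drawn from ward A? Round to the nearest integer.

26

N = 62108 + 82967 + 28068 + 63751 = 236894.
n_A = 100·62108/236894 = 26.218... → 26.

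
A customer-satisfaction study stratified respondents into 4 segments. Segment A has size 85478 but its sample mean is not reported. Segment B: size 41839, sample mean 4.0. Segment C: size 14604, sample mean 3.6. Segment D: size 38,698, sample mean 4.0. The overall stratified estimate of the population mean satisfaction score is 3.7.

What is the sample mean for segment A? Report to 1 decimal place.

3.4

N = 85478 + 41839 + 14604 + 38698 = 180619.
Overall total = μ·N = 3.7·180619 = 668290.3.
Subtract the known strata: 41839·4.0 + 14604·3.6 + 38698·4.0 = 374722.4.
Remaining total for segment A: 668290.3 − 374722.4 = 293567.9.
Divide by its size: 293567.9 / 85478 = 3.434... → 3.4.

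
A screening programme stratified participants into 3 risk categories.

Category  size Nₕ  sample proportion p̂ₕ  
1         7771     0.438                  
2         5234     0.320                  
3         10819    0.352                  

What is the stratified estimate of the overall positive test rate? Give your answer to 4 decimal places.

N = 7771 + 5234 + 10819 = 23824.
Overall proportion = Σ (Nₕ/N)·p̂ₕ.
Σ Nₕp̂ₕ = 3403.698 + 1674.88 + 3808.288 = 8886.866.
8886.866 / 23824 = 0.373022... → 0.3730.

0.3730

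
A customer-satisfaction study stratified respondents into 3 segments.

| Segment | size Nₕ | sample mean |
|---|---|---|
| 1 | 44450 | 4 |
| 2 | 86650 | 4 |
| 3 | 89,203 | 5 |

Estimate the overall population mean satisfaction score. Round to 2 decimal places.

4.40

N = 220303; weights Wₕ = Nₕ/N = (0.2018, 0.3933, 0.4049).
x̄_st = Σ Wₕ·x̄ₕ = 0.2018·4 + 0.3933·4 + 0.4049·5 ≈ 4.4049...
→ 4.40.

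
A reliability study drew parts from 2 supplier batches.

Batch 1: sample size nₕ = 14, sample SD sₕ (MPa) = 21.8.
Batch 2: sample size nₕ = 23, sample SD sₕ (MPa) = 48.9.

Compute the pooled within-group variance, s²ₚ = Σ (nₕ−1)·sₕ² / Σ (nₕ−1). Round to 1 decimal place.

1: (14−1)·21.8² = 13·475.24 = 6178.12
2: (23−1)·48.9² = 22·2391.21 = 52606.62
Numerator = 58784.74; denominator = Σ(nₕ−1) = 35.
s²ₚ = 58784.74/35 = 1679.564 → 1679.6.

1679.6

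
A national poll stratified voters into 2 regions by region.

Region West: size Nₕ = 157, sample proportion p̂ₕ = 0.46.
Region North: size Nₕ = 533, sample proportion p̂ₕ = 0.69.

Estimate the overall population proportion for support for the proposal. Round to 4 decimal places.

0.6377

Wₕ = Nₕ/N with N = 690: 0.2275, 0.7725.
p̂_st = 0.2275·0.46 + 0.7725·0.69 ≈ 0.637667... → 0.6377.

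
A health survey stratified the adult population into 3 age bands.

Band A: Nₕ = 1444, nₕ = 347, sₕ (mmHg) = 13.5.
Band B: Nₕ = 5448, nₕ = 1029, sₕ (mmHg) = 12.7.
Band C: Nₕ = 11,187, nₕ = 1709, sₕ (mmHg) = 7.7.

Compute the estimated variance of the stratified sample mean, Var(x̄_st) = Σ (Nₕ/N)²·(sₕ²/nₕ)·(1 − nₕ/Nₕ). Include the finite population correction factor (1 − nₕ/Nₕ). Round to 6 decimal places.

0.025345

N = 18079; Wₕ = Nₕ/N.
band A: (1444/18079)²·13.5²/347·(1 − 347/1444) = 0.002545441
band B: (5448/18079)²·12.7²/1029·(1 − 1029/5448) = 0.011545277
band C: (11187/18079)²·7.7²/1709·(1 − 1709/11187) = 0.011254363
Sum = 0.025345081 → 0.025345.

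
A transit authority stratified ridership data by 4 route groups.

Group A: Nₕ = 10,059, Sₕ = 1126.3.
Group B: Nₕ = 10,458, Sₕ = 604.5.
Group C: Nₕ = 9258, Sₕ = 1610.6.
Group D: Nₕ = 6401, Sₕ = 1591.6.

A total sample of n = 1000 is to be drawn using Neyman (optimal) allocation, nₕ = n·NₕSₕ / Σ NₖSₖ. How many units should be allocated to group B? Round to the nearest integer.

Σ NₕSₕ = 10059·1126.3 + 10458·604.5 + 9258·1610.6 + 6401·1591.6 = 42750079.1.
Share for B: 6321861/42750079.1 = 0.14788.
n_B = 1000 × 0.14788 = 147.880... → 148.

148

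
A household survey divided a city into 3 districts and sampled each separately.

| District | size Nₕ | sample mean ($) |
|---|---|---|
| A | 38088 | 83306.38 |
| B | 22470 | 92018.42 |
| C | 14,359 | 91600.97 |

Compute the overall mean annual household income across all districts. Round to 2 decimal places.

N = 38088 + 22470 + 14359 = 74917.
The stratified mean weights each stratum mean by its population share Nₕ/N.
Σ Nₕx̄ₕ = 38088·83306.38 + 22470·92018.42 + 14359·91600.97 = 3172973401.44 + 2067653897.4 + 1315298328.23 = 6555925627.07.
Divide by N: 6555925627.07 / 74917 = 87509.1852... → 87509.19.

87509.19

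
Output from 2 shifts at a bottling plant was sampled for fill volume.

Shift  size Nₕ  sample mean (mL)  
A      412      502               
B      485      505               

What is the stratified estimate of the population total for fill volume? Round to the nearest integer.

Estimate total by summing Nₕ·x̄ₕ over strata.
412·502 + 485·505 = 206824 + 244925 = 451749.

451749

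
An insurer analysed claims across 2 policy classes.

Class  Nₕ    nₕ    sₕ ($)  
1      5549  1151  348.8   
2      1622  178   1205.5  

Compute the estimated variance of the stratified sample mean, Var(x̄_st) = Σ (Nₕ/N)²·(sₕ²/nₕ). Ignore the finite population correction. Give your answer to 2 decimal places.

480.98

N = 7171; Wₕ = Nₕ/N.
class 1: (5549/7171)²·348.8²/1151 = 63.29183
class 2: (1622/7171)²·1205.5²/178 = 417.69250
Sum = 480.98433 → 480.98.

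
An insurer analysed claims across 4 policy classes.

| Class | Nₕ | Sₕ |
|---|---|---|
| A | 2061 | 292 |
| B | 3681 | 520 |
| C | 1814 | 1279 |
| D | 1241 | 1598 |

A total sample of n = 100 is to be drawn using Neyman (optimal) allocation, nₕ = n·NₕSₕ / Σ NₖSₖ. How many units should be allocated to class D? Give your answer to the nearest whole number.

29

A: NₕSₕ = 2061·292 = 601812
B: NₕSₕ = 3681·520 = 1914120
C: NₕSₕ = 1814·1279 = 2320106
D: NₕSₕ = 1241·1598 = 1983118
Σ NₕSₕ = 6819156.
n_D = 100·1983118/6819156 = 29.082... → 29.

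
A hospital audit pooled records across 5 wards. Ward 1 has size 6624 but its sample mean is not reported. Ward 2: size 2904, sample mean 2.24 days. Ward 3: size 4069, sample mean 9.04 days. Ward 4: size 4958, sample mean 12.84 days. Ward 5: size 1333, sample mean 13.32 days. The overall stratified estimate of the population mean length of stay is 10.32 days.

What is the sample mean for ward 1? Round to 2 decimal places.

12.16

N = 6624 + 2904 + 4069 + 4958 + 1333 = 19888.
Overall total = μ·N = 10.32·19888 = 205244.16.
Subtract the known strata: 2904·2.24 + 4069·9.04 + 4958·12.84 + 1333·13.32 = 124705.
Remaining total for ward 1: 205244.16 − 124705 = 80539.16.
Divide by its size: 80539.16 / 6624 = 12.1587... → 12.16.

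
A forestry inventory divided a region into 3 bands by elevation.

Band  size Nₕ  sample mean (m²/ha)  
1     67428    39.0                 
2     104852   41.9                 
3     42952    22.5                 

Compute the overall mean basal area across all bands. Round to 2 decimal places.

37.12

N = 215232; weights Wₕ = Nₕ/N = (0.3133, 0.4872, 0.1996).
x̄_st = Σ Wₕ·x̄ₕ = 0.3133·39.0 + 0.4872·41.9 + 0.1996·22.5 ≈ 37.1200...
→ 37.12.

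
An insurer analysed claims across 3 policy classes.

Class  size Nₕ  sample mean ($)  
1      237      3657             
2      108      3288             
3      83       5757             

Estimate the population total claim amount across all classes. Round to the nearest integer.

Population total = Σ Nₕ·x̄ₕ (each stratum's size times its mean).
237·3657 + 108·3288 + 83·5757 = 866709 + 355104 + 477831 = 1699644.

1699644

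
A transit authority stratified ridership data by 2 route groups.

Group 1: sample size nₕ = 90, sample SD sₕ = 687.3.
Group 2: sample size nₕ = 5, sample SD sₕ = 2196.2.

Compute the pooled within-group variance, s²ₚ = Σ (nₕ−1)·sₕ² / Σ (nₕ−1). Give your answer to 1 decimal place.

659517.3

Degrees of freedom: 89 + 4 = 93.
Σ(nₕ−1)sₕ² = 89·472381.29 + 4·4823294.44 = 61335112.57.
s²ₚ = 61335112.57 / 93 = 659517.339... → 659517.3.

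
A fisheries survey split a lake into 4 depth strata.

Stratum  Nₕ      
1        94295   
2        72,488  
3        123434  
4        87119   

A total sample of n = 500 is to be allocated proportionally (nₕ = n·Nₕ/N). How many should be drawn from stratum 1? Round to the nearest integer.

125

N = 94295 + 72488 + 123434 + 87119 = 377336.
n_1 = 500·94295/377336 = 124.948... → 125.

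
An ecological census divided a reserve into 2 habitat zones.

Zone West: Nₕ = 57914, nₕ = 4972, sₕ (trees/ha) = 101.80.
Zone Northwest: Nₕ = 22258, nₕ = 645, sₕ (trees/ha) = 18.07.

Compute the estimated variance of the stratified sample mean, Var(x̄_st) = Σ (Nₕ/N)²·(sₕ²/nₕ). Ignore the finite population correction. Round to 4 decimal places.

1.1267

N = 80172; Wₕ = Nₕ/N.
zone West: (57914/80172)²·101.80²/4972 = 1.0876424
zone Northwest: (22258/80172)²·18.07²/645 = 0.0390197
Sum = 1.1266620 → 1.1267.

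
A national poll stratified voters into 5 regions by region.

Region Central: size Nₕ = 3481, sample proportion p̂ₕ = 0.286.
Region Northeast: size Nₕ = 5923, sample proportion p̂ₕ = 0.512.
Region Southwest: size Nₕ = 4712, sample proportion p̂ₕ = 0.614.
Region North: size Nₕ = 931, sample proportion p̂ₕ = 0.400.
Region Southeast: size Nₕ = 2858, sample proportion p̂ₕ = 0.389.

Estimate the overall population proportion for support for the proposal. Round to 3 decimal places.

N = 3481 + 5923 + 4712 + 931 + 2858 = 17905.
Overall proportion = Σ (Nₕ/N)·p̂ₕ.
Σ Nₕp̂ₕ = 995.566 + 3032.576 + 2893.168 + 372.4 + 1111.762 = 8405.472.
8405.472 / 17905 = 0.46945... → 0.469.

0.469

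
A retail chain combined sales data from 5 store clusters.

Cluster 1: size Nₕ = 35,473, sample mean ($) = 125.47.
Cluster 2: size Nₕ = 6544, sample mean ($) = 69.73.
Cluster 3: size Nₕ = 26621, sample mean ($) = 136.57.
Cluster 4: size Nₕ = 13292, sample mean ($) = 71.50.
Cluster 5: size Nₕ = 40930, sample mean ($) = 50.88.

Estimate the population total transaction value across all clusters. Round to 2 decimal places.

Estimate total by summing Nₕ·x̄ₕ over strata.
35473·125.47 + 6544·69.73 + 26621·136.57 + 13292·71.50 + 40930·50.88 = 4450797.31 + 456313.12 + 3635629.97 + 950378 + 2082518.4 = 11575636.80.

11575636.80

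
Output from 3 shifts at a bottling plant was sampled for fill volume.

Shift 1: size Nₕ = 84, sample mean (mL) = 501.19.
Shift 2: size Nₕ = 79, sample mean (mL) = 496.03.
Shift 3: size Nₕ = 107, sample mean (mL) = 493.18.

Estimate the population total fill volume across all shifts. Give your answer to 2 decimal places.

134056.59

Estimate total by summing Nₕ·x̄ₕ over strata.
84·501.19 + 79·496.03 + 107·493.18 = 42099.96 + 39186.37 + 52770.26 = 134056.59.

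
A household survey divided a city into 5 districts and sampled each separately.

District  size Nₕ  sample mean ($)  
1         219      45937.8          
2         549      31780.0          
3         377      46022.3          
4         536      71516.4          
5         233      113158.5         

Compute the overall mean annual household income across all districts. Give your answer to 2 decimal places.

N = 1914; weights Wₕ = Nₕ/N = (0.1144, 0.2868, 0.1970, 0.2800, 0.1217).
x̄_st = Σ Wₕ·x̄ₕ = 0.1144·45937.8 + 0.2868·31780.0 + 0.1970·46022.3 + 0.2800·71516.4 + 0.1217·113158.5 ≈ 57239.6689...
→ 57239.67.

57239.67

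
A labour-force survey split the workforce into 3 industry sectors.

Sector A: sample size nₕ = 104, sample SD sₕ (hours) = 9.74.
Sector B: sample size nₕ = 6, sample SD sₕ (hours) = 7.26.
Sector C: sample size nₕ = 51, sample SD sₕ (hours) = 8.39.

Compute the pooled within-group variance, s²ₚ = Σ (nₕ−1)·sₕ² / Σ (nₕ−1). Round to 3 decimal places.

85.788

Degrees of freedom: 103 + 5 + 50 = 158.
Σ(nₕ−1)sₕ² = 103·94.8676 + 5·52.7076 + 50·70.3921 = 13554.5058.
s²ₚ = 13554.5058 / 158 = 85.78801... → 85.788.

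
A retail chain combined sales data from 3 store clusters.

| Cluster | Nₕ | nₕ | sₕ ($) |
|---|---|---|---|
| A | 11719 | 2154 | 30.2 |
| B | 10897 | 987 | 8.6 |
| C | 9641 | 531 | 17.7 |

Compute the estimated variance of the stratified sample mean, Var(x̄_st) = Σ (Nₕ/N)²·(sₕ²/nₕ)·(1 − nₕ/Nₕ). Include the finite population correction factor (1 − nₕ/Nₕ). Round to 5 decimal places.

N = 32257. Term for each stratum: Wₕ²sₕ²/nₕ·(1−nₕ/Nₕ).
Var(x̄_st) = 0.04561375 + 0.00777701 + 0.04980174 = 0.10319250 → 0.10319.

0.10319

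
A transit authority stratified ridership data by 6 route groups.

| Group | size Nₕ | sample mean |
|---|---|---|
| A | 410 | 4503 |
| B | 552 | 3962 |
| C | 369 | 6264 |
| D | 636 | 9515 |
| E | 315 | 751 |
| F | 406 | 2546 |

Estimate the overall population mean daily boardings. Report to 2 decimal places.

5084.25

x̄_st = (Σ Nₕx̄ₕ) / (Σ Nₕ) = (410·4503 + 552·3962 + 369·6264 + 636·9515 + 315·751 + 406·2546) / 2688
= 13666451 / 2688 = 5084.2452... → 5084.25.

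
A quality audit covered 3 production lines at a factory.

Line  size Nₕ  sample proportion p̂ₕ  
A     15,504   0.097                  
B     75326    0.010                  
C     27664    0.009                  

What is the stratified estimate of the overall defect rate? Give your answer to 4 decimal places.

0.0211

N = 15504 + 75326 + 27664 = 118494.
Overall proportion = Σ (Nₕ/N)·p̂ₕ.
Σ Nₕp̂ₕ = 1503.888 + 753.26 + 248.976 = 2506.124.
2506.124 / 118494 = 0.021150... → 0.0211.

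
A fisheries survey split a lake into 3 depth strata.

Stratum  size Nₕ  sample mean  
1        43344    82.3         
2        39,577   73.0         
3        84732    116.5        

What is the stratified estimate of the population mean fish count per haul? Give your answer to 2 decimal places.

x̄_st = (Σ Nₕx̄ₕ) / (Σ Nₕ) = (43344·82.3 + 39577·73.0 + 84732·116.5) / 167653
= 16327610.2 / 167653 = 97.3893... → 97.39.

97.39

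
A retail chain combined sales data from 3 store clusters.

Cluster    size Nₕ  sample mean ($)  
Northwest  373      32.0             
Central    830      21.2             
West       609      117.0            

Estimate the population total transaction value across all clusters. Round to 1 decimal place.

Northwest: 373·32.0 = 11936
Central: 830·21.2 = 17596
West: 609·117.0 = 71253
τ̂ = Σ Nₕx̄ₕ = 100785.0.

100785.0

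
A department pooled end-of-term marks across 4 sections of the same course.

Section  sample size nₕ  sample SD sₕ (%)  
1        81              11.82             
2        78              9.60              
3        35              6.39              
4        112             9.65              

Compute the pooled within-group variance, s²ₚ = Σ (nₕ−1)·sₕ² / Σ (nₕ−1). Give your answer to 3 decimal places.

1: (81−1)·11.82² = 80·139.7124 = 11176.992
2: (78−1)·9.60² = 77·92.16 = 7096.32
3: (35−1)·6.39² = 34·40.8321 = 1388.2914
4: (112−1)·9.65² = 111·93.1225 = 10336.5975
Numerator = 29998.2009; denominator = Σ(nₕ−1) = 302.
s²ₚ = 29998.2009/302 = 99.33179... → 99.332.

99.332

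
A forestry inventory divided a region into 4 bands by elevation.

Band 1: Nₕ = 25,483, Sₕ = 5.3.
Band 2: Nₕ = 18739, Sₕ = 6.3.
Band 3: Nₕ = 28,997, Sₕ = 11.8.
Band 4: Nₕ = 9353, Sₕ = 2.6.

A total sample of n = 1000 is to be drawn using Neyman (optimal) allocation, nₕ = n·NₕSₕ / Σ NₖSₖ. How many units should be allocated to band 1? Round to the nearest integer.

218

Σ NₕSₕ = 25483·5.3 + 18739·6.3 + 28997·11.8 + 9353·2.6 = 619598.
Share for 1: 135059.9/619598 = 0.21798.
n_1 = 1000 × 0.21798 = 217.980... → 218.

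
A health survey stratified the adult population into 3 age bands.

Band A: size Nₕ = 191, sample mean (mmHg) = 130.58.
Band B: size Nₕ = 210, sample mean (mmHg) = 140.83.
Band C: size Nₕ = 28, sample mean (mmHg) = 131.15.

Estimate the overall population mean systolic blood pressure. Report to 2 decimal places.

x̄_st = (Σ Nₕx̄ₕ) / (Σ Nₕ) = (191·130.58 + 210·140.83 + 28·131.15) / 429
= 58187.28 / 429 = 135.6347... → 135.63.

135.63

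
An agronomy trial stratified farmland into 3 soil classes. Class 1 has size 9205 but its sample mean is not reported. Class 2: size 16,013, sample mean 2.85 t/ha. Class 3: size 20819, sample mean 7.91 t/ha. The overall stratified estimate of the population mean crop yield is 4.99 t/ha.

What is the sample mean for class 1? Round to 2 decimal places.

2.11

N = 9205 + 16013 + 20819 = 46037.
Overall total = μ·N = 4.99·46037 = 229724.63.
Subtract the known strata: 16013·2.85 + 20819·7.91 = 210315.34.
Remaining total for class 1: 229724.63 − 210315.34 = 19409.29.
Divide by its size: 19409.29 / 9205 = 2.1086... → 2.11.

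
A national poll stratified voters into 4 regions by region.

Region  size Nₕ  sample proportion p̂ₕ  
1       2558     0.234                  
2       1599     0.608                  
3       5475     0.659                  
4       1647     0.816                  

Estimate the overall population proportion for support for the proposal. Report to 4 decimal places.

Wₕ = Nₕ/N with N = 11279: 0.2268, 0.1418, 0.4854, 0.1460.
p̂_st = 0.2268·0.234 + 0.1418·0.608 + 0.4854·0.659 + 0.1460·0.816 ≈ 0.578308... → 0.5783.

0.5783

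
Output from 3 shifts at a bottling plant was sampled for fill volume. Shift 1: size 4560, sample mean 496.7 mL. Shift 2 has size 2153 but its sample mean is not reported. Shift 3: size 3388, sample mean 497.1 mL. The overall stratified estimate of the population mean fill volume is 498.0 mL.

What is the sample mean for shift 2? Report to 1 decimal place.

502.2

N = 4560 + 2153 + 3388 = 10101.
Overall total = μ·N = 498.0·10101 = 5030298.
Subtract the known strata: 4560·496.7 + 3388·497.1 = 3949126.8.
Remaining total for shift 2: 5030298 − 3949126.8 = 1081171.2.
Divide by its size: 1081171.2 / 2153 = 502.170... → 502.2.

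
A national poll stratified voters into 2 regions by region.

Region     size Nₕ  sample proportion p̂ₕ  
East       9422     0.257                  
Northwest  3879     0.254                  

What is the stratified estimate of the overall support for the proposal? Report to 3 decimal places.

N = 9422 + 3879 = 13301.
Overall proportion = Σ (Nₕ/N)·p̂ₕ.
Σ Nₕp̂ₕ = 2421.454 + 985.266 = 3406.72.
3406.72 / 13301 = 0.25613... → 0.256.

0.256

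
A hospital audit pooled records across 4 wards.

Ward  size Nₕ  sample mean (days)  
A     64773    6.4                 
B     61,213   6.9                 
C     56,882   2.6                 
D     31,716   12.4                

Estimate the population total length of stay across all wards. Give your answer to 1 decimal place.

1378088.5

Population total = Σ Nₕ·x̄ₕ (each stratum's size times its mean).
64773·6.4 + 61213·6.9 + 56882·2.6 + 31716·12.4 = 414547.2 + 422369.7 + 147893.2 + 393278.4 = 1378088.5.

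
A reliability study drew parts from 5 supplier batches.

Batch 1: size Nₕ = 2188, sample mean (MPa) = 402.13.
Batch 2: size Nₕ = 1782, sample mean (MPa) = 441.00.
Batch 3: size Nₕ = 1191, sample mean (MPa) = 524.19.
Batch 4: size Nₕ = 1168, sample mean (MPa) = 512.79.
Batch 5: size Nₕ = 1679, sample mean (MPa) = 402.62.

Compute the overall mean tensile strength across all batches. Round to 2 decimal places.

x̄_st = (Σ Nₕx̄ₕ) / (Σ Nₕ) = (2188·402.13 + 1782·441.00 + 1191·524.19 + 1168·512.79 + 1679·402.62) / 8008
= 3564970.43 / 8008 = 445.1761... → 445.18.

445.18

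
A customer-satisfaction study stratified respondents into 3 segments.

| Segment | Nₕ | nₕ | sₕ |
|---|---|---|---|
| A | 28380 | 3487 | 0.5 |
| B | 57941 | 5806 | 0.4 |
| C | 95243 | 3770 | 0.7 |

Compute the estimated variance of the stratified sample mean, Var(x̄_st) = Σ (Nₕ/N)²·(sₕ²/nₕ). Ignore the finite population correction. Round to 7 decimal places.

N = 181564. Term for each stratum: Wₕ²sₕ²/nₕ.
Var(x̄_st) = 0.0000017517 + 0.0000028064 + 0.0000357653 = 0.0000403234 → 0.0000403.

0.0000403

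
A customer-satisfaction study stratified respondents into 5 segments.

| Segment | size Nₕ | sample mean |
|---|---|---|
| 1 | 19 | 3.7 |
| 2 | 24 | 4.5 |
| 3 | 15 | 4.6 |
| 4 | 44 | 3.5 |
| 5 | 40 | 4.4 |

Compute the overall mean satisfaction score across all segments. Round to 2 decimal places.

4.07

x̄_st = (Σ Nₕx̄ₕ) / (Σ Nₕ) = (19·3.7 + 24·4.5 + 15·4.6 + 44·3.5 + 40·4.4) / 142
= 577.3 / 142 = 4.0655... → 4.07.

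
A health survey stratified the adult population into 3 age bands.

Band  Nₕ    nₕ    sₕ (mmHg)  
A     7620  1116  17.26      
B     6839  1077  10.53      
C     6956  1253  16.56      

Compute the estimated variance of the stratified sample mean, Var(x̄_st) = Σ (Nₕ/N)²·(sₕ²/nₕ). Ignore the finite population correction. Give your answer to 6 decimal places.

N = 21415; Wₕ = Nₕ/N.
band A: (7620/21415)²·17.26²/1116 = 0.033798013
band B: (6839/21415)²·10.53²/1077 = 0.010500019
band C: (6956/21415)²·16.56²/1253 = 0.023091523
Sum = 0.067389556 → 0.067390.

0.067390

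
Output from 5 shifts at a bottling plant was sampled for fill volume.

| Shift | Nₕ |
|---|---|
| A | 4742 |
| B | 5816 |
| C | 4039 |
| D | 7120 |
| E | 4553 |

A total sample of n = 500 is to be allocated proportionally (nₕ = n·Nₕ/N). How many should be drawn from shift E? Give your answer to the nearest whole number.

87

Share of shift E = 4553/26270 = 0.17332.
Allocate 500 × 0.17332 = 86.658... → 87.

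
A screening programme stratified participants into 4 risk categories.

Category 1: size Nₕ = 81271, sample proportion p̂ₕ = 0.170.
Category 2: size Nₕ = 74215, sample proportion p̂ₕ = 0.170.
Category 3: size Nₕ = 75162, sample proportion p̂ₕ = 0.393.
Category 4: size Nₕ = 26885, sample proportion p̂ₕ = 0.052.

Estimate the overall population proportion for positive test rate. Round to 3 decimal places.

0.223

Wₕ = Nₕ/N with N = 257533: 0.3156, 0.2882, 0.2919, 0.1044.
p̂_st = 0.3156·0.170 + 0.2882·0.170 + 0.2919·0.393 + 0.1044·0.052 ≈ 0.22276... → 0.223.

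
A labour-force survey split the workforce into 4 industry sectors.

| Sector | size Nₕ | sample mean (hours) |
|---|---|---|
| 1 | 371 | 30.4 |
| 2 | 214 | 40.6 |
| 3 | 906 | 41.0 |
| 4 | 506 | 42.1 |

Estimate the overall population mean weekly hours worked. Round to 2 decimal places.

39.27

x̄_st = (Σ Nₕx̄ₕ) / (Σ Nₕ) = (371·30.4 + 214·40.6 + 906·41.0 + 506·42.1) / 1997
= 78415.4 / 1997 = 39.2666... → 39.27.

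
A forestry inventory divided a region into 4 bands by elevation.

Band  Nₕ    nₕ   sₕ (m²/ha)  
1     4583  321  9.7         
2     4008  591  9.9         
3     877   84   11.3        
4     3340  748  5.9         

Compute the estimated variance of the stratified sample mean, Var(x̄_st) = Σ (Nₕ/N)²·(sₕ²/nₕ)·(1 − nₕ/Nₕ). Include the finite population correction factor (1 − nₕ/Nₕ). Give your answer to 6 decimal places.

N = 12808; Wₕ = Nₕ/N.
band 1: (4583/12808)²·9.7²/321·(1 − 321/4583) = 0.034901099
band 2: (4008/12808)²·9.9²/591·(1 − 591/4008) = 0.013845000
band 3: (877/12808)²·11.3²/84·(1 − 84/877) = 0.006444478
band 4: (3340/12808)²·5.9²/748·(1 − 748/3340) = 0.002455960
Sum = 0.057646537 → 0.057647.

0.057647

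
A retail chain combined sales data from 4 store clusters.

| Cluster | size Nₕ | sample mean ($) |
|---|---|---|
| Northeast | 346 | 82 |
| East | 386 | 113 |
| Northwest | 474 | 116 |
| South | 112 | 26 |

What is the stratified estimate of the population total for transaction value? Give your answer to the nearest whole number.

129886

Population total = Σ Nₕ·x̄ₕ (each stratum's size times its mean).
346·82 + 386·113 + 474·116 + 112·26 = 28372 + 43618 + 54984 + 2912 = 129886.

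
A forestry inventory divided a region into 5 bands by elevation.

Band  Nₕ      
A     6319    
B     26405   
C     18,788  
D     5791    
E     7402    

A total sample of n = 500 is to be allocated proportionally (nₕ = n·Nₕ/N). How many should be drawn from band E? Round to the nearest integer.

Share of band E = 7402/64705 = 0.11440.
Allocate 500 × 0.11440 = 57.198... → 57.

57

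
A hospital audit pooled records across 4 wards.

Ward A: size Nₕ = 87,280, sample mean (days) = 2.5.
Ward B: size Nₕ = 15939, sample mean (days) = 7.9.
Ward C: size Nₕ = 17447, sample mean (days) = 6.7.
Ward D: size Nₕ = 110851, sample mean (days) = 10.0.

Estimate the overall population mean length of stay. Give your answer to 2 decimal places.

N = 231517; weights Wₕ = Nₕ/N = (0.3770, 0.0688, 0.0754, 0.4788).
x̄_st = Σ Wₕ·x̄ₕ = 0.3770·2.5 + 0.0688·7.9 + 0.0754·6.7 + 0.4788·10.0 ≈ 6.7793...
→ 6.78.

6.78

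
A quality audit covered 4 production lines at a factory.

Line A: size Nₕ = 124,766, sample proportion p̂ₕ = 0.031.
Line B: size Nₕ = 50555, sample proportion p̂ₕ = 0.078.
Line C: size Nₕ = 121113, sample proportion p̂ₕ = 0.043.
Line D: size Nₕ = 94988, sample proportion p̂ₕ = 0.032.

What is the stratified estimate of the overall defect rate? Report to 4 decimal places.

N = 124766 + 50555 + 121113 + 94988 = 391422.
Overall proportion = Σ (Nₕ/N)·p̂ₕ.
Σ Nₕp̂ₕ = 3867.746 + 3943.29 + 5207.859 + 3039.616 = 16058.511.
16058.511 / 391422 = 0.041026... → 0.0410.

0.0410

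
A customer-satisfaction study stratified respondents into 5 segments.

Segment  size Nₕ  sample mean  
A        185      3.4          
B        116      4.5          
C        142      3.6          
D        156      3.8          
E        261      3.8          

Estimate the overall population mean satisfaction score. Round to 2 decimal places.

x̄_st = (Σ Nₕx̄ₕ) / (Σ Nₕ) = (185·3.4 + 116·4.5 + 142·3.6 + 156·3.8 + 261·3.8) / 860
= 3246.8 / 860 = 3.7753... → 3.78.

3.78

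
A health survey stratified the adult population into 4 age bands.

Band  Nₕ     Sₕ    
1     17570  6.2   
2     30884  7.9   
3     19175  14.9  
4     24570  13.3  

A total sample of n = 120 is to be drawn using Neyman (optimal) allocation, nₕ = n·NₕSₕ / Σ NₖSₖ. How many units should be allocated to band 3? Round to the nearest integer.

Σ NₕSₕ = 17570·6.2 + 30884·7.9 + 19175·14.9 + 24570·13.3 = 965406.1.
Share for 3: 285707.5/965406.1 = 0.29595.
n_3 = 120 × 0.29595 = 35.513... → 36.

36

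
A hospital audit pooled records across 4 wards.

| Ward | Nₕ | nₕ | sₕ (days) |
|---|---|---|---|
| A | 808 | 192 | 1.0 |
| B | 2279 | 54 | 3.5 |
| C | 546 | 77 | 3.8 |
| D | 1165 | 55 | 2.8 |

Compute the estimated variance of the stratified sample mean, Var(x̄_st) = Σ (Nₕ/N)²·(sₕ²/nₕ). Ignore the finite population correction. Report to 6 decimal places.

N = 4798. Term for each stratum: Wₕ²sₕ²/nₕ.
Var(x̄_st) = 0.000147707 + 0.051181203 + 0.002428518 + 0.008403975 = 0.062161403 → 0.062161.

0.062161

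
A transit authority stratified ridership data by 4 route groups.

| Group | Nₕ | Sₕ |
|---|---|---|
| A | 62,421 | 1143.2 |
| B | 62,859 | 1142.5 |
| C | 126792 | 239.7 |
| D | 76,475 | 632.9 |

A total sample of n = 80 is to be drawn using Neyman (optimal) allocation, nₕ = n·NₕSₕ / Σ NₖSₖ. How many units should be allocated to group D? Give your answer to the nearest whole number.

17

Σ NₕSₕ = 62421·1143.2 + 62859·1142.5 + 126792·239.7 + 76475·632.9 = 221969164.6.
Share for D: 48401027.5/221969164.6 = 0.21805.
n_D = 80 × 0.21805 = 17.444... → 17.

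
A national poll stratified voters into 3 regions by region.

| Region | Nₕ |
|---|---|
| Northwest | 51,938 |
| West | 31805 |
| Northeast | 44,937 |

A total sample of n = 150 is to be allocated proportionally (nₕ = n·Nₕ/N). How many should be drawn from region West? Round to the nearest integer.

Share of region West = 31805/128680 = 0.24716.
Allocate 150 × 0.24716 = 37.075... → 37.

37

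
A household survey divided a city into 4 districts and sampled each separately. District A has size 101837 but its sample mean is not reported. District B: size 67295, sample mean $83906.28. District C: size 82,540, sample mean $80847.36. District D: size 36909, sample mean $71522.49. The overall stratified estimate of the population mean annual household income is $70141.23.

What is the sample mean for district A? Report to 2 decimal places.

51867.09

Σ Nₕx̄ₕ = N·μ, so 101837·x̄_A = 288581·70141.23 − (67295·83906.28 + 82540·80847.36 + 36909·71522.49).
= 20241426294.63 − 14959437790.41 = 5281988504.22.
x̄_A = 5281988504.22 / 101837 = 51867.0867... → 51867.09.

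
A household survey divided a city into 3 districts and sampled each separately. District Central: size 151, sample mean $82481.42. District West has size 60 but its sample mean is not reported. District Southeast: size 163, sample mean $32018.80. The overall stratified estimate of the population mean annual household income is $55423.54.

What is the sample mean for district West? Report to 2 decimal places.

Σ Nₕx̄ₕ = N·μ, so 60·x̄_West = 374·55423.54 − (151·82481.42 + 163·32018.80).
= 20728403.96 − 17673758.82 = 3054645.14.
x̄_West = 3054645.14 / 60 = 50910.7523... → 50910.75.

50910.75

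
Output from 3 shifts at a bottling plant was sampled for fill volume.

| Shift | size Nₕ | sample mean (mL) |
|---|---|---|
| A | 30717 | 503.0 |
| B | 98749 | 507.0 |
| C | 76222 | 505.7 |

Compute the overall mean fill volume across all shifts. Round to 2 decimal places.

N = 30717 + 98749 + 76222 = 205688.
Weight each subgroup mean by Nₕ/N and sum.
Σ Nₕx̄ₕ = 30717·503.0 + 98749·507.0 + 76222·505.7 = 15450651 + 50065743 + 38545465.4 = 104061859.4.
Divide by N: 104061859.4 / 205688 = 505.9209... → 505.92.

505.92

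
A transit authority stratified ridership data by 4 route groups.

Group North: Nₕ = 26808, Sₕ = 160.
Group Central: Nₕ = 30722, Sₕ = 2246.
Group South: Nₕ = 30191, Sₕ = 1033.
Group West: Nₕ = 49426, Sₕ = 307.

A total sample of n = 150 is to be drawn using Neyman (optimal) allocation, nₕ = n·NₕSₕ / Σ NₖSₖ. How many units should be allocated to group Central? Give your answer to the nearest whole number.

87

North: NₕSₕ = 26808·160 = 4289280
Central: NₕSₕ = 30722·2246 = 69001612
South: NₕSₕ = 30191·1033 = 31187303
West: NₕSₕ = 49426·307 = 15173782
Σ NₕSₕ = 119651977.
n_Central = 150·69001612/119651977 = 86.503... → 87.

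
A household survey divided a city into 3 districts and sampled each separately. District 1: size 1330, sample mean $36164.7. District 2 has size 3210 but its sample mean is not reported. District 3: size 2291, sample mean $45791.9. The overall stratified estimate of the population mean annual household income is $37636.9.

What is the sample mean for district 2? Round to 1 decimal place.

N = 1330 + 3210 + 2291 = 6831.
Overall total = μ·N = 37636.9·6831 = 257097663.9.
Subtract the known strata: 1330·36164.7 + 2291·45791.9 = 153008293.9.
Remaining total for district 2: 257097663.9 − 153008293.9 = 104089370.
Divide by its size: 104089370 / 3210 = 32426.595... → 32426.6.

32426.6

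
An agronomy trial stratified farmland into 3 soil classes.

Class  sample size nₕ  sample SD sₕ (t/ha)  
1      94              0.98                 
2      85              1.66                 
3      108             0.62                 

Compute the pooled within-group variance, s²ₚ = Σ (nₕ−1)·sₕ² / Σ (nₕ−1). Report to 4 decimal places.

1: (94−1)·0.98² = 93·0.9604 = 89.3172
2: (85−1)·1.66² = 84·2.7556 = 231.4704
3: (108−1)·0.62² = 107·0.3844 = 41.1308
Numerator = 361.9184; denominator = Σ(nₕ−1) = 284.
s²ₚ = 361.9184/284 = 1.274361... → 1.2744.

1.2744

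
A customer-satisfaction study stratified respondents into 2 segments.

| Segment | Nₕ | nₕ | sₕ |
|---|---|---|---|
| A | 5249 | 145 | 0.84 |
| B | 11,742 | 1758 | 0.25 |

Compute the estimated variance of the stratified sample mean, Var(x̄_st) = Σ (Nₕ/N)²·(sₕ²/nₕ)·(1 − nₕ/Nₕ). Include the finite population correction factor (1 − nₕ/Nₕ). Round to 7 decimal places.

N = 16991; Wₕ = Nₕ/N.
segment A: (5249/16991)²·0.84²/145·(1 − 145/5249) = 0.0004515854
segment B: (11742/16991)²·0.25²/1758·(1 − 1758/11742) = 0.0000144368
Sum = 0.0004660222 → 0.0004660.

0.0004660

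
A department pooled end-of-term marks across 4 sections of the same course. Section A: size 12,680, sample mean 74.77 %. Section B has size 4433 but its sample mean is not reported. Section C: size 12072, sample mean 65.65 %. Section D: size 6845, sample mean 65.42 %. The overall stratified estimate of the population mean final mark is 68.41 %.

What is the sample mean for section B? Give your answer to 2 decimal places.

62.35

N = 12680 + 4433 + 12072 + 6845 = 36030.
Overall total = μ·N = 68.41·36030 = 2464812.3.
Subtract the known strata: 12680·74.77 + 12072·65.65 + 6845·65.42 = 2188410.3.
Remaining total for section B: 2464812.3 − 2188410.3 = 276402.
Divide by its size: 276402 / 4433 = 62.3510... → 62.35.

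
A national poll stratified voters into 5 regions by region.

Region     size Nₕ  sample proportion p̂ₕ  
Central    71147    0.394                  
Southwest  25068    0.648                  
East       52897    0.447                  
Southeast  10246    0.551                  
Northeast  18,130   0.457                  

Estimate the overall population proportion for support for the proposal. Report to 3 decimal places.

N = 71147 + 25068 + 52897 + 10246 + 18130 = 177488.
Overall proportion = Σ (Nₕ/N)·p̂ₕ.
Σ Nₕp̂ₕ = 28031.918 + 16244.064 + 23644.959 + 5645.546 + 8285.41 = 81851.897.
81851.897 / 177488 = 0.46117... → 0.461.

0.461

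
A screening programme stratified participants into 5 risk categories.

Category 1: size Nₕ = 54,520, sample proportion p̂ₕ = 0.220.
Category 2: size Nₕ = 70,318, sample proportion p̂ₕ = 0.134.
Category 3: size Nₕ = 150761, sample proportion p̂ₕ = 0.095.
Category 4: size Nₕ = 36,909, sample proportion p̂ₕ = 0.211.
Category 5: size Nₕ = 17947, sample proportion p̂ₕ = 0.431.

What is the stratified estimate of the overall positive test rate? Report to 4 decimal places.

Wₕ = Nₕ/N with N = 330455: 0.1650, 0.2128, 0.4562, 0.1117, 0.0543.
p̂_st = 0.1650·0.220 + 0.2128·0.134 + 0.4562·0.095 + 0.1117·0.211 + 0.0543·0.431 ≈ 0.155126... → 0.1551.

0.1551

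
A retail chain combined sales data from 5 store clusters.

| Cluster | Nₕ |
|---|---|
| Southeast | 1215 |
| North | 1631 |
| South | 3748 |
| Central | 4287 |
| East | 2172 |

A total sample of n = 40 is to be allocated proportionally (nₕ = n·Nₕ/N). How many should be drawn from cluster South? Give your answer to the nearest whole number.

N = 1215 + 1631 + 3748 + 4287 + 2172 = 13053.
n_South = 40·3748/13053 = 11.485... → 11.

11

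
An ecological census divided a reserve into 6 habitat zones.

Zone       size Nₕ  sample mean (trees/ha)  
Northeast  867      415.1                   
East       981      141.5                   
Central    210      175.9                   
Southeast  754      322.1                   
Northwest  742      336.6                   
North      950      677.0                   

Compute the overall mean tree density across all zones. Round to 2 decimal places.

371.10

x̄_st = (Σ Nₕx̄ₕ) / (Σ Nₕ) = (867·415.1 + 981·141.5 + 210·175.9 + 754·322.1 + 742·336.6 + 950·677.0) / 4504
= 1671412.8 / 4504 = 371.0952... → 371.10.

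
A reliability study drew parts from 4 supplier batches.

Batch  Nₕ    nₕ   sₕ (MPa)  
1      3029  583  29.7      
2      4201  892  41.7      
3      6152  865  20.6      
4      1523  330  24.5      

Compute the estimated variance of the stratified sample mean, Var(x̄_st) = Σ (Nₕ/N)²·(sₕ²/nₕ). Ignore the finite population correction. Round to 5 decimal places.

N = 14905; Wₕ = Nₕ/N.
batch 1: (3029/14905)²·29.7²/583 = 0.06248545
batch 2: (4201/14905)²·41.7²/892 = 0.15486335
batch 3: (6152/14905)²·20.6²/865 = 0.08357705
batch 4: (1523/14905)²·24.5²/330 = 0.01899127
Sum = 0.31991713 → 0.31992.

0.31992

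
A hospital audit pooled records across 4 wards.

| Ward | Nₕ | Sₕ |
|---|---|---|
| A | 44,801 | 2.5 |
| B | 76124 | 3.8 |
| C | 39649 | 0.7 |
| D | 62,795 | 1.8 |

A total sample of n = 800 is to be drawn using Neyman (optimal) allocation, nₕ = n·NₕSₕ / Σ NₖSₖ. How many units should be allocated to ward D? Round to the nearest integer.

A: NₕSₕ = 44801·2.5 = 112002.5
B: NₕSₕ = 76124·3.8 = 289271.2
C: NₕSₕ = 39649·0.7 = 27754.3
D: NₕSₕ = 62795·1.8 = 113031
Σ NₕSₕ = 542059.
n_D = 800·113031/542059 = 166.817... → 167.

167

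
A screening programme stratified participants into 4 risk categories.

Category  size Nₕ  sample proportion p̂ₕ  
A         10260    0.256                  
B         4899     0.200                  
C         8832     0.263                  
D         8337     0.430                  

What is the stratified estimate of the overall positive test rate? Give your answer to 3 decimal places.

0.294

N = 10260 + 4899 + 8832 + 8337 = 32328.
Overall proportion = Σ (Nₕ/N)·p̂ₕ.
Σ Nₕp̂ₕ = 2626.56 + 979.8 + 2322.816 + 3584.91 = 9514.086.
9514.086 / 32328 = 0.29430... → 0.294.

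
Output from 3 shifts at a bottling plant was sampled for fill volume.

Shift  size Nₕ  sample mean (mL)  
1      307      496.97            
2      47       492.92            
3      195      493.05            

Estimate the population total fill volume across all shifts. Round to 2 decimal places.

Population total = Σ Nₕ·x̄ₕ (each stratum's size times its mean).
307·496.97 + 47·492.92 + 195·493.05 = 152569.79 + 23167.24 + 96144.75 = 271881.78.

271881.78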